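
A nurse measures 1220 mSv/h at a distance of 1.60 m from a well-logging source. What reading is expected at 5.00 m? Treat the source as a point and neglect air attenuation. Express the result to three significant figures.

125 mSv/h

Using I₁d₁² = I₂d₂², the rate at 5.00 m is
(1.60/5.00)² = 0.1024, so 1220 × 0.1024 = 124.9 mSv/h.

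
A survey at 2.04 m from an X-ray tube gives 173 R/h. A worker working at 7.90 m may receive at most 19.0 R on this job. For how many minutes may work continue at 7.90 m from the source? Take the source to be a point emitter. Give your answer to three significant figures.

98.8 min

Applying the 1/r² law, rate at 7.90 m:
173 × (2.04/7.90)² = 173 × 0.06668 = 11.54 R/h.
Stay time = 19.0 R ÷ 11.54 R/h = 1.646 h = 98.76 min.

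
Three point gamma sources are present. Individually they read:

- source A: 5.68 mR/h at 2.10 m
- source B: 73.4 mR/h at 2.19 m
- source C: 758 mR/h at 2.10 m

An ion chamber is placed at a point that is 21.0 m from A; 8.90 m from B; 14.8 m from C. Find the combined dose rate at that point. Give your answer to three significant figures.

Each source contributes Iᵢ·(dᵢ/rᵢ)²; contributions add.
A: 5.68 × (2.10/21.0)² = 0.05680 mR/h
B: 73.4 × (2.19/8.90)² = 4.444 mR/h
C: 758 × (2.10/14.8)² = 15.26 mR/h
Total = 0.05680 + 4.444 + 15.26 = 19.76 mR/h.

19.8 mR/h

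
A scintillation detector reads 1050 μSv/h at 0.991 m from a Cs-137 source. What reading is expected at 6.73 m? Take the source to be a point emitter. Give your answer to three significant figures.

Using I₁d₁² = I₂d₂², the rate at 6.73 m is
(0.991/6.73)² = 0.02168, so 1050 × 0.02168 = 22.76 μSv/h.

22.8 μSv/h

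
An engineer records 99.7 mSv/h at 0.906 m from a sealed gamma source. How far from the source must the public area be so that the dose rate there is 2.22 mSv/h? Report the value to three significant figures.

6.07 m

Applying the 1/r² law, d₂ = d₁·√(I₁/I₂).
I₁/I₂ = 99.7/2.22 = 44.91, so d₂ = 0.906 × √44.91 = 6.072 m.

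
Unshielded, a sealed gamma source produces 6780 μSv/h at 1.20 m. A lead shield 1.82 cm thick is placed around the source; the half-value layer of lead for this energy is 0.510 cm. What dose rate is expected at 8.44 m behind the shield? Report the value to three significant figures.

11.6 μSv/h

Distance alone: (1.20/8.44)² = 0.02022, so 6780 × 0.02022 = 137.1 μSv/h.
Shield: 1.82/0.510 = 3.569 half-value layers → attenuation 2^(−3.569) = 0.08426.
Combined: 137.1 × 0.08426 = 11.55 μSv/h.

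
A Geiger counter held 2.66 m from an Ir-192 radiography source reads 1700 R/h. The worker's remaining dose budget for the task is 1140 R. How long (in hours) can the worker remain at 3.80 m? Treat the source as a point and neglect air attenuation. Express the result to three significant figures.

By the inverse-square law, rate at 3.80 m:
1700 × (2.66/3.80)² = 1700 × 0.4900 = 833.0 R/h.
Stay time = 1140 R ÷ 833.0 R/h = 1.369 h.

1.37 h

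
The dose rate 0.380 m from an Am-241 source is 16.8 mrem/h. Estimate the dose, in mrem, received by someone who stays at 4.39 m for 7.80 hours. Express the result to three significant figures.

0.982 mrem

Intensity scales as (d₁/d₂)², so rate at 4.39 m:
(0.380/4.39)² = 0.007493, so 16.8 × 0.007493 = 0.1259 mrem/h.
Dose = rate × time = 0.1259 mrem/h × 7.800 h = 0.9820 mrem.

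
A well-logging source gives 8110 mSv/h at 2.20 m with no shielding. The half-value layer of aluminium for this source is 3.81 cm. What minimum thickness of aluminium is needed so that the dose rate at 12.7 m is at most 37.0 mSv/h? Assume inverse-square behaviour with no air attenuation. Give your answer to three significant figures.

10.4 cm

At 12.7 m, distance alone gives (2.20/12.7)² = 0.03001, so 8110 × 0.03001 = 243.4 mSv/h.
Further attenuation needed: 243.4/37.0 = 6.578.
n = log₂(6.578) = 2.718 half-value layers.
Thickness = 2.718 × 3.81 cm = 10.36 cm.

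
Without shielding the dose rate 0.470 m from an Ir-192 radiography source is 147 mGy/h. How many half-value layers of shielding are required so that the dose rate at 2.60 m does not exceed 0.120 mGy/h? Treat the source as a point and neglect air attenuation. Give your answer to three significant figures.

At 2.60 m, distance alone gives 147 × (0.470/2.60)² = 147 × 0.03268 = 4.804 mGy/h.
Further attenuation needed: 4.804/0.120 = 40.03.
n = log₂(40.03) = 5.323 half-value layers.

5.32 half-value layers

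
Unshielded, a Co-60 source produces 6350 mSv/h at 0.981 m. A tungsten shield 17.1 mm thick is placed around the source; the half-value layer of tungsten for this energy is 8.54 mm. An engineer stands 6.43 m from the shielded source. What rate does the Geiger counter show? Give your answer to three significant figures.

36.9 mSv/h

Distance alone: (0.981/6.43)² = 0.02328, so 6350 × 0.02328 = 147.8 mSv/h.
Shield: 17.1/8.54 = 2.002 half-value layers → attenuation 2^(−2.002) = 0.2497.
Combined: 147.8 × 0.2497 = 36.91 mSv/h.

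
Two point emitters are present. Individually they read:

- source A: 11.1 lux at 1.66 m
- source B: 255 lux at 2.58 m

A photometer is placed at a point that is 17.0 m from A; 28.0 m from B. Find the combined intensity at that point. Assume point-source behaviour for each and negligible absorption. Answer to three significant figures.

Each source contributes Iᵢ·(dᵢ/rᵢ)²; contributions add.
A: 11.1 × (1.66/17.0)² = 0.1058 lux
B: 255 × (2.58/28.0)² = 2.165 lux
Total = 0.1058 + 2.165 = 2.271 lux.

2.27 lux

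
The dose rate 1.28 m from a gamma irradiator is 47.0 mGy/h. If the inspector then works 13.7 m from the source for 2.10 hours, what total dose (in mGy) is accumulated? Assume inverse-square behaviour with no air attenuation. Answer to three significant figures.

0.862 mGy

Since intensity falls as 1/r², rate at 13.7 m:
47.0 × (1.28/13.7)² = 47.0 × 0.008729 = 0.4103 mGy/h.
Dose = rate × time = 0.4103 mGy/h × 2.100 h = 0.8616 mGy.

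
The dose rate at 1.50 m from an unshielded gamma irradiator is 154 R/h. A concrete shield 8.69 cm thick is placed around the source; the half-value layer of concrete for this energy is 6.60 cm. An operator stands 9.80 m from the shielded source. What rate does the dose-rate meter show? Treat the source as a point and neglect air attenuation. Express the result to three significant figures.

1.45 R/h

Distance alone: (1.50/9.80)² = 0.02343, so 154 × 0.02343 = 3.608 R/h.
Shield: 8.69/6.60 = 1.317 half-value layers → attenuation 2^(−1.317) = 0.4014.
Combined: 3.608 × 0.4014 = 1.448 R/h.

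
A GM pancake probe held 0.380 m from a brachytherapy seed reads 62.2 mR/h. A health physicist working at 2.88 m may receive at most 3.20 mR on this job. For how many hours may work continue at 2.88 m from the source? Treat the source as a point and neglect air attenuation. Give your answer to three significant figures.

2.96 h

By the inverse-square law, rate at 2.88 m:
(0.380/2.88)² = 0.01741, so 62.2 × 0.01741 = 1.083 mR/h.
Stay time = 3.20 mR ÷ 1.083 mR/h = 2.955 h.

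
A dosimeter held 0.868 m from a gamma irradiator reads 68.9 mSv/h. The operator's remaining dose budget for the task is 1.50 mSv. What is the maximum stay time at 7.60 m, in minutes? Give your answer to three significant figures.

100 min

By the inverse-square law, rate at 7.60 m:
68.9 × (0.868/7.60)² = 68.9 × 0.01304 = 0.8985 mSv/h.
Stay time = 1.50 mSv ÷ 0.8985 mSv/h = 1.669 h = 100.1 min.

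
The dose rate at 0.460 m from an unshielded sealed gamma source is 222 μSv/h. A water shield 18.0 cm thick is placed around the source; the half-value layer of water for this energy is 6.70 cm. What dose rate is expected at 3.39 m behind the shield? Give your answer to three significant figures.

0.635 μSv/h

Distance alone: 222 × (0.460/3.39)² = 222 × 0.01841 = 4.087 μSv/h.
Shield: 18.0/6.70 = 2.687 half-value layers → attenuation 2^(−2.687) = 0.1553.
Combined: 4.087 × 0.1553 = 0.6347 μSv/h.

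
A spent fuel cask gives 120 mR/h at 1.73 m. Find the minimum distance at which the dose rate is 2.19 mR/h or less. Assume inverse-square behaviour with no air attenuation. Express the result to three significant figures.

12.8 m

Since intensity falls as 1/r², d₂ = d₁·√(I₁/I₂).
I₁/I₂ = 120/2.19 = 54.79, so d₂ = 1.73 × √54.79 = 12.81 m.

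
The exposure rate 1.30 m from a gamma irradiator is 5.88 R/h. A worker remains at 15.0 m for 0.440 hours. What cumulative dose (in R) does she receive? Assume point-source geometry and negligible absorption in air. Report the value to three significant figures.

0.0194 R

Applying the 1/r² law, rate at 15.0 m:
(1.30/15.0)² = 0.007511, so 5.88 × 0.007511 = 0.04416 R/h.
Dose = rate × time = 0.04416 R/h × 0.4400 h = 0.01943 R.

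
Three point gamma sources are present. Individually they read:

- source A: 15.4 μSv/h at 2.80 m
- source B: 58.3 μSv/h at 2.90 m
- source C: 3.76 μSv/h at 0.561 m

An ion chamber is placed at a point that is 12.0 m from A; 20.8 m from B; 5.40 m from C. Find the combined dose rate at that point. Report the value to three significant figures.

2.01 μSv/h

Each source contributes Iᵢ·(dᵢ/rᵢ)²; contributions add.
A: 15.4 × (2.80/12.0)² = 0.8384 μSv/h
B: 58.3 × (2.90/20.8)² = 1.133 μSv/h
C: 3.76 × (0.561/5.40)² = 0.04058 μSv/h
Total = 0.8384 + 1.133 + 0.04058 = 2.012 μSv/h.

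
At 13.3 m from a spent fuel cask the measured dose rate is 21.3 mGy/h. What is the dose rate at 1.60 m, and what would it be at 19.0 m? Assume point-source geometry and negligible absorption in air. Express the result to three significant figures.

Since intensity falls as 1/r²,
At 1.60 m: 21.3 × (13.3/1.60)² = 21.3 × 69.10 = 1472 mGy/h
At 19.0 m: 1472 × (1.60/19.0)² = 1472 × 0.007091 = 10.44 mGy/h.

1470 mGy/h; 10.4 mGy/h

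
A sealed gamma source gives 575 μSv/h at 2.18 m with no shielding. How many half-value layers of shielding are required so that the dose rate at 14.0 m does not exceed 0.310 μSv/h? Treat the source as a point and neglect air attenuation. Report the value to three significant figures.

5.49 half-value layers

At 14.0 m, distance alone gives 575 × (2.18/14.0)² = 575 × 0.02425 = 13.94 μSv/h.
Further attenuation needed: 13.94/0.310 = 44.97.
n = log₂(44.97) = 5.491 half-value layers.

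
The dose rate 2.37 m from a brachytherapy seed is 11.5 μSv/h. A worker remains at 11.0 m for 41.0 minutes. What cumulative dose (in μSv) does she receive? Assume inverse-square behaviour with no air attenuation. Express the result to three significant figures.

Since intensity falls as 1/r², rate at 11.0 m:
(2.37/11.0)² = 0.04642, so 11.5 × 0.04642 = 0.5338 μSv/h.
Dose = rate × time = 0.5338 μSv/h × 0.6833 h = 0.3647 μSv.

0.365 μSv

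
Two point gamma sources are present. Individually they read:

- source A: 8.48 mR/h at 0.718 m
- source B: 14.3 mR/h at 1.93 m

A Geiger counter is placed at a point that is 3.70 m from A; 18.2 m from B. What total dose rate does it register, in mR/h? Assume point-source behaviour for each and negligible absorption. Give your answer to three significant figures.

By superposition, sum each source's inverse-square contribution:
A: 8.48 × (0.718/3.70)² = 0.3193 mR/h
B: 14.3 × (1.93/18.2)² = 0.1608 mR/h
Total = 0.3193 + 0.1608 = 0.4801 mR/h.

0.480 mR/h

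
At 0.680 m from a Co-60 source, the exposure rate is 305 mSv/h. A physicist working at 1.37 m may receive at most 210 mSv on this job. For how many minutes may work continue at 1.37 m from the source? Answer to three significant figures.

Intensity scales as (d₁/d₂)², so rate at 1.37 m:
(0.680/1.37)² = 0.2464, so 305 × 0.2464 = 75.15 mSv/h.
Stay time = 210 mSv ÷ 75.15 mSv/h = 2.794 h = 167.6 min.

168 min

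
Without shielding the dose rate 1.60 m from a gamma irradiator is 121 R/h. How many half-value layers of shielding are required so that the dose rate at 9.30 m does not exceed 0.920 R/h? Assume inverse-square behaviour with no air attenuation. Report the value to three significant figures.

At 9.30 m, distance alone gives (1.60/9.30)² = 0.02960, so 121 × 0.02960 = 3.582 R/h.
Further attenuation needed: 3.582/0.920 = 3.893.
n = log₂(3.893) = 1.961 half-value layers.

1.96 half-value layers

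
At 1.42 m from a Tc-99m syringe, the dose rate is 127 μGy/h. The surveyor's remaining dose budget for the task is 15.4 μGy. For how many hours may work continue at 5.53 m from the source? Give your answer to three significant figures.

1.84 h

Intensity scales as (d₁/d₂)², so rate at 5.53 m:
(1.42/5.53)² = 0.06594, so 127 × 0.06594 = 8.374 μGy/h.
Stay time = 15.4 μGy ÷ 8.374 μGy/h = 1.839 h.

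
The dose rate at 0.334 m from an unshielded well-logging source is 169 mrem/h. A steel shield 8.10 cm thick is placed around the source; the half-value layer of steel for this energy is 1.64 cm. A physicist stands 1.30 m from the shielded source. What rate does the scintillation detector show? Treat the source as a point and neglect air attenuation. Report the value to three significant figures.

0.364 mrem/h

Distance alone: (0.334/1.30)² = 0.06601, so 169 × 0.06601 = 11.16 mrem/h.
Shield: 8.10/1.64 = 4.939 half-value layers → attenuation 2^(−4.939) = 0.03260.
Combined: 11.16 × 0.03260 = 0.3638 mrem/h.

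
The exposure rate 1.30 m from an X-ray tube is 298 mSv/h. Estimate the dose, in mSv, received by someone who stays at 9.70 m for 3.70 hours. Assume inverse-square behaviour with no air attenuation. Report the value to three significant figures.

19.8 mSv

Applying the 1/r² law, rate at 9.70 m:
298 × (1.30/9.70)² = 298 × 0.01796 = 5.352 mSv/h.
Dose = rate × time = 5.352 mSv/h × 3.700 h = 19.80 mSv.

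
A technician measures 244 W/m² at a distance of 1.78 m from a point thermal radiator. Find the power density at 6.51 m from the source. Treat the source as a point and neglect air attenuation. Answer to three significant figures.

By the inverse-square law, the rate at 6.51 m is
(1.78/6.51)² = 0.07476, so 244 × 0.07476 = 18.24 W/m².

18.2 W/m²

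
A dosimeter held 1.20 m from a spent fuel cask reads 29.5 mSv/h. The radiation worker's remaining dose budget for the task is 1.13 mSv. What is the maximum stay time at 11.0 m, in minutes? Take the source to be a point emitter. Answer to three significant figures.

193 min

Since intensity falls as 1/r², rate at 11.0 m:
(1.20/11.0)² = 0.01190, so 29.5 × 0.01190 = 0.3511 mSv/h.
Stay time = 1.13 mSv ÷ 0.3511 mSv/h = 3.218 h = 193.1 min.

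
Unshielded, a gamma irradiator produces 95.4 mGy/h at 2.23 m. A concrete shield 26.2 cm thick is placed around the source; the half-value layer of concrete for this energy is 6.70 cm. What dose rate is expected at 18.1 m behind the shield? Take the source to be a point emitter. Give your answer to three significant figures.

0.0963 mGy/h

Distance alone: (2.23/18.1)² = 0.01518, so 95.4 × 0.01518 = 1.448 mGy/h.
Shield: 26.2/6.70 = 3.910 half-value layers → attenuation 2^(−3.910) = 0.06652.
Combined: 1.448 × 0.06652 = 0.09632 mGy/h.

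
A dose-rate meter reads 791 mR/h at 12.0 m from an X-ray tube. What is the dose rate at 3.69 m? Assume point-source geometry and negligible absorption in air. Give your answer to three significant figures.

8370 mR/h

Since intensity falls as 1/r², the rate at 3.69 m is
(12.0/3.69)² = 10.58, so 791 × 10.58 = 8369 mR/h.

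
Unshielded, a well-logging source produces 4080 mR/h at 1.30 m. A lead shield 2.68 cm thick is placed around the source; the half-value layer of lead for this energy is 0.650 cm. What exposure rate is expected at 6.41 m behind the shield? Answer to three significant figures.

9.63 mR/h

Distance alone: 4080 × (1.30/6.41)² = 4080 × 0.04113 = 167.8 mR/h.
Shield: 2.68/0.650 = 4.123 half-value layers → attenuation 2^(−4.123) = 0.05739.
Combined: 167.8 × 0.05739 = 9.630 mR/h.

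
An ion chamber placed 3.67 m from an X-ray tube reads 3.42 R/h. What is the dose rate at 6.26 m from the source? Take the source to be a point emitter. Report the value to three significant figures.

1.18 R/h

Since intensity falls as 1/r², scaling from 3.67 m to 6.26 m:
3.42 × (3.67/6.26)² = 3.42 × 0.3437 = 1.175 R/h.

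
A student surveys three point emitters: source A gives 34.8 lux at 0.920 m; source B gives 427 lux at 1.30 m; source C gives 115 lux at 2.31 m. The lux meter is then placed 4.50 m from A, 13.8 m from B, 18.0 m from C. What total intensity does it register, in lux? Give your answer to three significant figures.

By superposition, sum each source's inverse-square contribution:
A: 34.8 × (0.920/4.50)² = 1.455 lux
B: 427 × (1.30/13.8)² = 3.789 lux
C: 115 × (2.31/18.0)² = 1.894 lux
Total = 1.455 + 3.789 + 1.894 = 7.138 lux.

7.14 lux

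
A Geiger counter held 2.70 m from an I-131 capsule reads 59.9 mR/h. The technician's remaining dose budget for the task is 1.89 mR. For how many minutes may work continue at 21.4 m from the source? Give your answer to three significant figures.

119 min

Using I₁d₁² = I₂d₂², rate at 21.4 m:
59.9 × (2.70/21.4)² = 59.9 × 0.01592 = 0.9536 mR/h.
Stay time = 1.89 mR ÷ 0.9536 mR/h = 1.982 h = 118.9 min.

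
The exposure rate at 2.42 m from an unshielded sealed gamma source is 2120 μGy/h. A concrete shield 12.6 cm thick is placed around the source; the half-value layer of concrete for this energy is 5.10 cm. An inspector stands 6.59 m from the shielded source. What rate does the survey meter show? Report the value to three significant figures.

51.6 μGy/h

Distance alone: 2120 × (2.42/6.59)² = 2120 × 0.1349 = 286.0 μGy/h.
Shield: 12.6/5.10 = 2.471 half-value layers → attenuation 2^(−2.471) = 0.1804.
Combined: 286.0 × 0.1804 = 51.59 μGy/h.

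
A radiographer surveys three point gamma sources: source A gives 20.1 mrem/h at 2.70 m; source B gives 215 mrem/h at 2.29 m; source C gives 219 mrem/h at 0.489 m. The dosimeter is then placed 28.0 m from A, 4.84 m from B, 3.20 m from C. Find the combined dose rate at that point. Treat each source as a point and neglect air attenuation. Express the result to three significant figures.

Each source contributes Iᵢ·(dᵢ/rᵢ)²; contributions add.
A: 20.1 × (2.70/28.0)² = 0.1869 mrem/h
B: 215 × (2.29/4.84)² = 48.13 mrem/h
C: 219 × (0.489/3.20)² = 5.114 mrem/h
Total = 0.1869 + 48.13 + 5.114 = 53.43 mrem/h.

53.4 mrem/h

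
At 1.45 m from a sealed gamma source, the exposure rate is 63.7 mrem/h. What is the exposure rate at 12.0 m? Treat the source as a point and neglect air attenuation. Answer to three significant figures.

Intensity scales as (d₁/d₂)², so the rate at 12.0 m is
(1.45/12.0)² = 0.01460, so 63.7 × 0.01460 = 0.9300 mrem/h.

0.930 mrem/h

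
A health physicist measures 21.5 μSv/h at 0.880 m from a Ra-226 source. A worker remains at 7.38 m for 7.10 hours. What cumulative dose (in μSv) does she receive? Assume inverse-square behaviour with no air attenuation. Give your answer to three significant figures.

Applying the 1/r² law, rate at 7.38 m:
21.5 × (0.880/7.38)² = 21.5 × 0.01422 = 0.3057 μSv/h.
Dose = rate × time = 0.3057 μSv/h × 7.100 h = 2.170 μSv.

2.17 μSv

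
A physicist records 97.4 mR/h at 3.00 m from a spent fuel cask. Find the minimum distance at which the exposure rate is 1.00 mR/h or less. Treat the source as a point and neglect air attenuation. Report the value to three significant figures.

29.6 m

Intensity scales as (d₁/d₂)², so d₂ = d₁·√(I₁/I₂).
I₁/I₂ = 97.4/1.00 = 97.40, so d₂ = 3.00 × √97.40 = 29.61 m.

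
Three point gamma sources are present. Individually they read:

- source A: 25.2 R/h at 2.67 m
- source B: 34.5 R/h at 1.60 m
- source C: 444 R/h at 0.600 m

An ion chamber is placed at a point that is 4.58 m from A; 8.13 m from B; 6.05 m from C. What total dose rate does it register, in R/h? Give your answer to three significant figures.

By superposition, sum each source's inverse-square contribution:
A: 25.2 × (2.67/4.58)² = 8.564 R/h
B: 34.5 × (1.60/8.13)² = 1.336 R/h
C: 444 × (0.600/6.05)² = 4.367 R/h
Total = 8.564 + 1.336 + 4.367 = 14.27 R/h.

14.3 R/h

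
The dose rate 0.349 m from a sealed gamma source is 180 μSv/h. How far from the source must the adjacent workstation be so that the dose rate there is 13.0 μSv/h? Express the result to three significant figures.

Using I₁d₁² = I₂d₂², d₂ = d₁·√(I₁/I₂).
I₁/I₂ = 180/13.0 = 13.85, so d₂ = 0.349 × √13.85 = 1.299 m.

1.30 m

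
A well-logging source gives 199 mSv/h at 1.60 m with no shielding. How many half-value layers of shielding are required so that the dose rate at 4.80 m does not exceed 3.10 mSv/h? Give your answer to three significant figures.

At 4.80 m, distance alone gives 199 × (1.60/4.80)² = 199 × 0.1111 = 22.11 mSv/h.
Further attenuation needed: 22.11/3.10 = 7.132.
n = log₂(7.132) = 2.834 half-value layers.

2.83 half-value layers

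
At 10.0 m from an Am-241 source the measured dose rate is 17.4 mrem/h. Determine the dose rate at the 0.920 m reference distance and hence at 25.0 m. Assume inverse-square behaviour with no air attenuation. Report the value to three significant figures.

Applying the 1/r² law,
At 0.920 m: (10.0/0.920)² = 118.1, so 17.4 × 118.1 = 2055 mrem/h
At 25.0 m: 2055 × (0.920/25.0)² = 2055 × 0.001354 = 2.782 mrem/h.

2060 mrem/h; 2.78 mrem/h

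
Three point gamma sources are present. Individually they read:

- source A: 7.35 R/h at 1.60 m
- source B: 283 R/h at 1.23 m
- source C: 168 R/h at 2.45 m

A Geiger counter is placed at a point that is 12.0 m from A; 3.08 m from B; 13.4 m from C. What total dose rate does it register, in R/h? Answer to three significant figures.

50.9 R/h

Each source contributes Iᵢ·(dᵢ/rᵢ)²; contributions add.
A: 7.35 × (1.60/12.0)² = 0.1307 R/h
B: 283 × (1.23/3.08)² = 45.13 R/h
C: 168 × (2.45/13.4)² = 5.616 R/h
Total = 0.1307 + 45.13 + 5.616 = 50.88 R/h.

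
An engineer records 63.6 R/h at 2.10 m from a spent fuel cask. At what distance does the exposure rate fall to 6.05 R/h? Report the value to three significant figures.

6.81 m

Applying the 1/r² law, d₂ = d₁·√(I₁/I₂).
I₁/I₂ = 63.6/6.05 = 10.51, so d₂ = 2.10 × √10.51 = 6.808 m.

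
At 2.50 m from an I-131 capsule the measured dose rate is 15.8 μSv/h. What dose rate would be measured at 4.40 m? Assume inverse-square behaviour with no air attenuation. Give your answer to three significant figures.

Since intensity falls as 1/r², scaling from 2.50 m to 4.40 m:
15.8 × (2.50/4.40)² = 15.8 × 0.3228 = 5.100 μSv/h.

5.10 μSv/h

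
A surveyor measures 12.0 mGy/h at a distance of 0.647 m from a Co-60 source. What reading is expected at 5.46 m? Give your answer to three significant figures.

Since intensity falls as 1/r², the rate at 5.46 m is
(0.647/5.46)² = 0.01404, so 12.0 × 0.01404 = 0.1685 mGy/h.

0.169 mGy/h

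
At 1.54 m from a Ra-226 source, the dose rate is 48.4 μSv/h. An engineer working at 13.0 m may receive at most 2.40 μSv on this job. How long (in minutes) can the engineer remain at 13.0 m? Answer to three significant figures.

212 min

Since intensity falls as 1/r², rate at 13.0 m:
(1.54/13.0)² = 0.01403, so 48.4 × 0.01403 = 0.6791 μSv/h.
Stay time = 2.40 μSv ÷ 0.6791 μSv/h = 3.534 h = 212.0 min.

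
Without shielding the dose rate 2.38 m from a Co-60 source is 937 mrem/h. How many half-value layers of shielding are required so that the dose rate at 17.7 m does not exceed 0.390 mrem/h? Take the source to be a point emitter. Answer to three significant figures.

5.44 half-value layers

At 17.7 m, distance alone gives 937 × (2.38/17.7)² = 937 × 0.01808 = 16.94 mrem/h.
Further attenuation needed: 16.94/0.390 = 43.44.
n = log₂(43.44) = 5.441 half-value layers.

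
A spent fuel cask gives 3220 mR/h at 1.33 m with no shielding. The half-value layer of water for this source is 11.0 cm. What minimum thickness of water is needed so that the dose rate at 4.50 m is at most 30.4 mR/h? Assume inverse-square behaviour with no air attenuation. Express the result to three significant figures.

35.3 cm

At 4.50 m, distance alone gives (1.33/4.50)² = 0.08735, so 3220 × 0.08735 = 281.3 mR/h.
Further attenuation needed: 281.3/30.4 = 9.253.
n = log₂(9.253) = 3.210 half-value layers.
Thickness = 3.210 × 11.0 cm = 35.31 cm.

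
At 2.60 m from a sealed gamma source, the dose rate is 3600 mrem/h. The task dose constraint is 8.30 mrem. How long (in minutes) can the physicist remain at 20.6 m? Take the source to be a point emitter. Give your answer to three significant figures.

8.68 min

Applying the 1/r² law, rate at 20.6 m:
(2.60/20.6)² = 0.01593, so 3600 × 0.01593 = 57.35 mrem/h.
Stay time = 8.30 mrem ÷ 57.35 mrem/h = 0.1447 h = 8.682 min.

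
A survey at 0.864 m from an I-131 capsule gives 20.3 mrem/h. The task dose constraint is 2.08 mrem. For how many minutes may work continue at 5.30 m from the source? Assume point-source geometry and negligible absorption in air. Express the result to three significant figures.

231 min

Since intensity falls as 1/r², rate at 5.30 m:
(0.864/5.30)² = 0.02658, so 20.3 × 0.02658 = 0.5396 mrem/h.
Stay time = 2.08 mrem ÷ 0.5396 mrem/h = 3.855 h = 231.3 min.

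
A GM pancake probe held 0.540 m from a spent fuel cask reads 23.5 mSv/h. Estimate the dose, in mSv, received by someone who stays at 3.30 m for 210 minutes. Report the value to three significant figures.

By the inverse-square law, rate at 3.30 m:
23.5 × (0.540/3.30)² = 23.5 × 0.02678 = 0.6293 mSv/h.
Dose = rate × time = 0.6293 mSv/h × 3.500 h = 2.203 mSv.

2.20 mSv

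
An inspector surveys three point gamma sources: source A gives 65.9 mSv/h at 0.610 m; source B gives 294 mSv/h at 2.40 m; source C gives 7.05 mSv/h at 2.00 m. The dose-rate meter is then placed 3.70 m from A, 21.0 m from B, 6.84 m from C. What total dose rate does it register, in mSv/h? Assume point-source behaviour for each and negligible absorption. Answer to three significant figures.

6.23 mSv/h

By superposition, sum each source's inverse-square contribution:
A: 65.9 × (0.610/3.70)² = 1.791 mSv/h
B: 294 × (2.40/21.0)² = 3.840 mSv/h
C: 7.05 × (2.00/6.84)² = 0.6027 mSv/h
Total = 1.791 + 3.840 + 0.6027 = 6.234 mSv/h.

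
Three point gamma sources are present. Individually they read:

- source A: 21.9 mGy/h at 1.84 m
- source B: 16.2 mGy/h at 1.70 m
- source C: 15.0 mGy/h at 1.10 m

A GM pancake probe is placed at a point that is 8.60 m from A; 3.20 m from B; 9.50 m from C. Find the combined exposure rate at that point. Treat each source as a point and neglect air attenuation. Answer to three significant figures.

By superposition, sum each source's inverse-square contribution:
A: 21.9 × (1.84/8.60)² = 1.002 mGy/h
B: 16.2 × (1.70/3.20)² = 4.572 mGy/h
C: 15.0 × (1.10/9.50)² = 0.2011 mGy/h
Total = 1.002 + 4.572 + 0.2011 = 5.775 mGy/h.

5.78 mGy/h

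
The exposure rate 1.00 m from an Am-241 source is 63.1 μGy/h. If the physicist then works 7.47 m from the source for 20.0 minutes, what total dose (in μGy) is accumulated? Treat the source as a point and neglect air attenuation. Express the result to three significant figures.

0.377 μGy

Since intensity falls as 1/r², rate at 7.47 m:
63.1 × (1.00/7.47)² = 63.1 × 0.01792 = 1.131 μGy/h.
Dose = rate × time = 1.131 μGy/h × 0.3333 h = 0.3770 μGy.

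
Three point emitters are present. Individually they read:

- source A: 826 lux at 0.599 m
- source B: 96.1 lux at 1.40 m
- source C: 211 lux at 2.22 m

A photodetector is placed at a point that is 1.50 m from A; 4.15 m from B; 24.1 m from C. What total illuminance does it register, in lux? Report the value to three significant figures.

By superposition, sum each source's inverse-square contribution:
A: 826 × (0.599/1.50)² = 131.7 lux
B: 96.1 × (1.40/4.15)² = 10.94 lux
C: 211 × (2.22/24.1)² = 1.790 lux
Total = 131.7 + 10.94 + 1.790 = 144.4 lux.

144 lux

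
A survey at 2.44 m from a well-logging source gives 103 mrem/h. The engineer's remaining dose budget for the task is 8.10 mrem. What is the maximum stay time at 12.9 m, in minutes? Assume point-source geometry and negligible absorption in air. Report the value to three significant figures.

Applying the 1/r² law, rate at 12.9 m:
(2.44/12.9)² = 0.03578, so 103 × 0.03578 = 3.685 mrem/h.
Stay time = 8.10 mrem ÷ 3.685 mrem/h = 2.198 h = 131.9 min.

132 min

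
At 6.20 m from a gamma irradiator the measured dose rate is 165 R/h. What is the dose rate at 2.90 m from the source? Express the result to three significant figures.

Applying the 1/r² law, scaling from 6.20 m to 2.90 m:
165 × (6.20/2.90)² = 165 × 4.571 = 754.2 R/h.

754 R/h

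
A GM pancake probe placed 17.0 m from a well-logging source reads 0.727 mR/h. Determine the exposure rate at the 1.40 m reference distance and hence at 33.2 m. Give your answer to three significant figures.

Applying the 1/r² law,
At 1.40 m: (17.0/1.40)² = 147.4, so 0.727 × 147.4 = 107.2 mR/h
At 33.2 m: (1.40/33.2)² = 0.001778, so 107.2 × 0.001778 = 0.1906 mR/h.

107 mR/h; 0.191 mR/h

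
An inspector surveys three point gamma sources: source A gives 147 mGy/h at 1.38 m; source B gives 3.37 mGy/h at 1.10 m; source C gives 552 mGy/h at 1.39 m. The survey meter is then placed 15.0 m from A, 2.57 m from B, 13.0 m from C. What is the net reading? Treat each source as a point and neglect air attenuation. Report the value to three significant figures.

By superposition, sum each source's inverse-square contribution:
A: 147 × (1.38/15.0)² = 1.244 mGy/h
B: 3.37 × (1.10/2.57)² = 0.6174 mGy/h
C: 552 × (1.39/13.0)² = 6.311 mGy/h
Total = 1.244 + 0.6174 + 6.311 = 8.172 mGy/h.

8.17 mGy/h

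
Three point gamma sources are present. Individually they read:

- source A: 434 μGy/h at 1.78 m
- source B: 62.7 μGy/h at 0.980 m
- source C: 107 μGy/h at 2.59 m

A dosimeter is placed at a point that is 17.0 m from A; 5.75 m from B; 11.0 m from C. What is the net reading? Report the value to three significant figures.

Each source contributes Iᵢ·(dᵢ/rᵢ)²; contributions add.
A: 434 × (1.78/17.0)² = 4.758 μGy/h
B: 62.7 × (0.980/5.75)² = 1.821 μGy/h
C: 107 × (2.59/11.0)² = 5.932 μGy/h
Total = 4.758 + 1.821 + 5.932 = 12.51 μGy/h.

12.5 μGy/h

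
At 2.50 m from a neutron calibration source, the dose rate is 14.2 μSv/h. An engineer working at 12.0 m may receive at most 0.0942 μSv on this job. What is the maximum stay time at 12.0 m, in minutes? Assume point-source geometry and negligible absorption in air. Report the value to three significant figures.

By the inverse-square law, rate at 12.0 m:
14.2 × (2.50/12.0)² = 14.2 × 0.04340 = 0.6163 μSv/h.
Stay time = 0.0942 μSv ÷ 0.6163 μSv/h = 0.1528 h = 9.168 min.

9.17 min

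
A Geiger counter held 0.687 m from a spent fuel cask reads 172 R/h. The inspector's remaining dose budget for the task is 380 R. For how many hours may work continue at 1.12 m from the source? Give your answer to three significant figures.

Using I₁d₁² = I₂d₂², rate at 1.12 m:
172 × (0.687/1.12)² = 172 × 0.3763 = 64.72 R/h.
Stay time = 380 R ÷ 64.72 R/h = 5.871 h.

5.87 h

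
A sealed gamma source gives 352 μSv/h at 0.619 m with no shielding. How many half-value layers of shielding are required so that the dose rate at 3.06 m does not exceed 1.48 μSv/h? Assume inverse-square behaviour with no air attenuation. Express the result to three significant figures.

At 3.06 m, distance alone gives (0.619/3.06)² = 0.04092, so 352 × 0.04092 = 14.40 μSv/h.
Further attenuation needed: 14.40/1.48 = 9.730.
n = log₂(9.730) = 3.282 half-value layers.

3.28 half-value layers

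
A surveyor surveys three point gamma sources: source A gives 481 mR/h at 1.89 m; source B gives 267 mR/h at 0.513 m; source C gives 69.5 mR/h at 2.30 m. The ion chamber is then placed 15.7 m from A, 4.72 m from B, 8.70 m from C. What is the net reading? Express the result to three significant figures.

Each source contributes Iᵢ·(dᵢ/rᵢ)²; contributions add.
A: 481 × (1.89/15.7)² = 6.971 mR/h
B: 267 × (0.513/4.72)² = 3.154 mR/h
C: 69.5 × (2.30/8.70)² = 4.857 mR/h
Total = 6.971 + 3.154 + 4.857 = 14.98 mR/h.

15.0 mR/h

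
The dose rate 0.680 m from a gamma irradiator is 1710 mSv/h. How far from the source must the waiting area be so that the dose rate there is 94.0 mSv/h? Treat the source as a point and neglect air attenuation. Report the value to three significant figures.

2.90 m

Applying the 1/r² law, d₂ = d₁·√(I₁/I₂).
I₁/I₂ = 1710/94.0 = 18.19, so d₂ = 0.680 × √18.19 = 2.900 m.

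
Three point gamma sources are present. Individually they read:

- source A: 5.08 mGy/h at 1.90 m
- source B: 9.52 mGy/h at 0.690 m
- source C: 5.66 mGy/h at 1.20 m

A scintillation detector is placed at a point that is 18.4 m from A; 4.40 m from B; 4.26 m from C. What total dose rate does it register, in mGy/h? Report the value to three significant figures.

0.737 mGy/h

By superposition, sum each source's inverse-square contribution:
A: 5.08 × (1.90/18.4)² = 0.05417 mGy/h
B: 9.52 × (0.690/4.40)² = 0.2341 mGy/h
C: 5.66 × (1.20/4.26)² = 0.4491 mGy/h
Total = 0.05417 + 0.2341 + 0.4491 = 0.7374 mGy/h.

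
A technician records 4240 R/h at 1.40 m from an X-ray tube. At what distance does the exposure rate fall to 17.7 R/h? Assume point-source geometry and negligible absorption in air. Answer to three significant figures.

21.7 m

Applying the 1/r² law, d₂ = d₁·√(I₁/I₂).
I₁/I₂ = 4240/17.7 = 239.5, so d₂ = 1.40 × √239.5 = 21.67 m.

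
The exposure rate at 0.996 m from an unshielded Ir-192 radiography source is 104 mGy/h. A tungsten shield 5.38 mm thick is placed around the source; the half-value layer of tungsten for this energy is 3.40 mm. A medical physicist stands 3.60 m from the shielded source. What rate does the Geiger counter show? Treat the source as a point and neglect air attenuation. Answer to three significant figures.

Distance alone: 104 × (0.996/3.60)² = 104 × 0.07654 = 7.960 mGy/h.
Shield: 5.38/3.40 = 1.582 half-value layers → attenuation 2^(−1.582) = 0.3340.
Combined: 7.960 × 0.3340 = 2.659 mGy/h.

2.66 mGy/h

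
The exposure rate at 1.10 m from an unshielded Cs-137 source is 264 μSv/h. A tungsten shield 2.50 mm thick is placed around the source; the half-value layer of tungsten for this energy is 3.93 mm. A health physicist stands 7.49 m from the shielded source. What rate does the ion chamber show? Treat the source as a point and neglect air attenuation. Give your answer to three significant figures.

Distance alone: (1.10/7.49)² = 0.02157, so 264 × 0.02157 = 5.694 μSv/h.
Shield: 2.50/3.93 = 0.6361 half-value layers → attenuation 2^(−0.6361) = 0.6435.
Combined: 5.694 × 0.6435 = 3.664 μSv/h.

3.66 μSv/h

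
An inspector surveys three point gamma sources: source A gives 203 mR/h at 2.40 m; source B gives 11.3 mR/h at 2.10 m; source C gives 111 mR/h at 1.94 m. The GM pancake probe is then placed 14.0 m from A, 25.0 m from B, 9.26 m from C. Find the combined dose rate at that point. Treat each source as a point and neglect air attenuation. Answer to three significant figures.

Each source contributes Iᵢ·(dᵢ/rᵢ)²; contributions add.
A: 203 × (2.40/14.0)² = 5.966 mR/h
B: 11.3 × (2.10/25.0)² = 0.07973 mR/h
C: 111 × (1.94/9.26)² = 4.872 mR/h
Total = 5.966 + 0.07973 + 4.872 = 10.92 mR/h.

10.9 mR/h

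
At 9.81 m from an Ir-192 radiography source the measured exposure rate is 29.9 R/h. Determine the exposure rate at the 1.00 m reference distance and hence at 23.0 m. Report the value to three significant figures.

Intensity scales as (d₁/d₂)², so
At 1.00 m: 29.9 × (9.81/1.00)² = 29.9 × 96.24 = 2878 R/h
At 23.0 m: 2878 × (1.00/23.0)² = 2878 × 0.001890 = 5.439 R/h.

2880 R/h; 5.44 R/h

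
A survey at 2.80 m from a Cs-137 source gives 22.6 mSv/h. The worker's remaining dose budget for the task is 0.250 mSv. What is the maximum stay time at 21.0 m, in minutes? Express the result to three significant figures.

Intensity scales as (d₁/d₂)², so rate at 21.0 m:
(2.80/21.0)² = 0.01778, so 22.6 × 0.01778 = 0.4018 mSv/h.
Stay time = 0.250 mSv ÷ 0.4018 mSv/h = 0.6222 h = 37.33 min.

37.3 min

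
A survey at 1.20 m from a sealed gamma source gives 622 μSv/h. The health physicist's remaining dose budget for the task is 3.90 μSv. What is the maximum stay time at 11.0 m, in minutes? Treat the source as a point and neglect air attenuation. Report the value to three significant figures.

Using I₁d₁² = I₂d₂², rate at 11.0 m:
622 × (1.20/11.0)² = 622 × 0.01190 = 7.402 μSv/h.
Stay time = 3.90 μSv ÷ 7.402 μSv/h = 0.5269 h = 31.61 min.

31.6 min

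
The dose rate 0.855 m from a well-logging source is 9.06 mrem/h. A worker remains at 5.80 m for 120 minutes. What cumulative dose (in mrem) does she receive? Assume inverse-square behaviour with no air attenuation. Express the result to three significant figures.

0.394 mrem

Applying the 1/r² law, rate at 5.80 m:
(0.855/5.80)² = 0.02173, so 9.06 × 0.02173 = 0.1969 mrem/h.
Dose = rate × time = 0.1969 mrem/h × 2.000 h = 0.3938 mrem.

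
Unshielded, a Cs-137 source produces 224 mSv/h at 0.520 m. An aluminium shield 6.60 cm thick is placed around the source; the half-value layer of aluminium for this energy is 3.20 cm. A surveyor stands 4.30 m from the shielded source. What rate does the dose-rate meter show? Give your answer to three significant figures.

0.784 mSv/h

Distance alone: 224 × (0.520/4.30)² = 224 × 0.01462 = 3.275 mSv/h.
Shield: 6.60/3.20 = 2.062 half-value layers → attenuation 2^(−2.062) = 0.2395.
Combined: 3.275 × 0.2395 = 0.7844 mSv/h.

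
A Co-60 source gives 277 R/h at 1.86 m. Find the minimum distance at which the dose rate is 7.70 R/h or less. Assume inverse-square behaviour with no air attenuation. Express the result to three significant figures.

Since intensity falls as 1/r², d₂ = d₁·√(I₁/I₂).
I₁/I₂ = 277/7.70 = 35.97, so d₂ = 1.86 × √35.97 = 11.16 m.

11.2 m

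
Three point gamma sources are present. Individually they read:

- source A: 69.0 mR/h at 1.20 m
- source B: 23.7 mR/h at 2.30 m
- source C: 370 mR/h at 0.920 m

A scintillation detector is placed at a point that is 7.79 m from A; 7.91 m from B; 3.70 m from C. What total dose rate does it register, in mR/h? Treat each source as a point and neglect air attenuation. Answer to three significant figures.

26.5 mR/h

By superposition, sum each source's inverse-square contribution:
A: 69.0 × (1.20/7.79)² = 1.637 mR/h
B: 23.7 × (2.30/7.91)² = 2.004 mR/h
C: 370 × (0.920/3.70)² = 22.88 mR/h
Total = 1.637 + 2.004 + 22.88 = 26.52 mR/h.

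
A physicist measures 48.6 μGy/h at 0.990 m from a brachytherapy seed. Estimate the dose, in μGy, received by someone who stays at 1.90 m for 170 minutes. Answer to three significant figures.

Intensity scales as (d₁/d₂)², so rate at 1.90 m:
(0.990/1.90)² = 0.2715, so 48.6 × 0.2715 = 13.19 μGy/h.
Dose = rate × time = 13.19 μGy/h × 2.833 h = 37.37 μGy.

37.4 μGy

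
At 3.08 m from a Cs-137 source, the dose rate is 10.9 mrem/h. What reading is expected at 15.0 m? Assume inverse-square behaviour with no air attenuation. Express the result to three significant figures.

0.460 mrem/h

Intensity scales as (d₁/d₂)², so the rate at 15.0 m is
(3.08/15.0)² = 0.04216, so 10.9 × 0.04216 = 0.4595 mrem/h.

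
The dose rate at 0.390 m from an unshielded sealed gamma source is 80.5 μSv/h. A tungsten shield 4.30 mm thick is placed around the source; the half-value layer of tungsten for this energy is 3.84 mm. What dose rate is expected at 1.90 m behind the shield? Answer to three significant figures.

Distance alone: 80.5 × (0.390/1.90)² = 80.5 × 0.04213 = 3.391 μSv/h.
Shield: 4.30/3.84 = 1.120 half-value layers → attenuation 2^(−1.120) = 0.4601.
Combined: 3.391 × 0.4601 = 1.560 μSv/h.

1.56 μSv/h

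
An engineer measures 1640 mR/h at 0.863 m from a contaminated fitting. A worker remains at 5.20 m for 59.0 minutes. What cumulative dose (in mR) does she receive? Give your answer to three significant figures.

44.4 mR

Using I₁d₁² = I₂d₂², rate at 5.20 m:
1640 × (0.863/5.20)² = 1640 × 0.02754 = 45.17 mR/h.
Dose = rate × time = 45.17 mR/h × 0.9833 h = 44.42 mR.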